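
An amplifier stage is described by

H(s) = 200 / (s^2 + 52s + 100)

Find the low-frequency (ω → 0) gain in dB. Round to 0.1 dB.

6.0 dB

H(0) = 200 / 100 = 2
20 log₁₀(2) ≈ 6.02 dB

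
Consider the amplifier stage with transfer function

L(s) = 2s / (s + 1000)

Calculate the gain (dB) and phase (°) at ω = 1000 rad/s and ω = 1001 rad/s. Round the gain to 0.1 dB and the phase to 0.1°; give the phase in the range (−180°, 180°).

ω = 1000: 3.0 dB, 45.0°; ω = 1001: 3.0 dB, 45.0°

At s = jω = j1000:
zero at origin: s = j1000 → |·| = 1000, ∠ = 90.00°
pole (s+1000): 1000 + j1000 → |·| = √(1000²+1000²) = √2000000 ≈ 1414.2, ∠ = arctan(1000/1000) ≈ 45.00°
|L| = 2 · 1000 / 1414.2 ≈ 1.4142
Gain = 20 log₁₀(1.4142) ≈ 3.01 dB
∠L = 90.00° − 45.00° = 45.00°

At s = jω = j1001:
zero at origin: s = j1001 → |·| = 1001, ∠ = 90.00°
pole (s+1000): 1000 + j1001 → |·| = √(1000²+1001²) = √2002001 ≈ 1414.9, ∠ = arctan(1001/1000) ≈ 45.03°
|L| = 2 · 1001 / 1414.9 ≈ 1.4149
Gain = 20 log₁₀(1.4149) ≈ 3.01 dB
∠L = 90.00° − 45.03° = 44.97°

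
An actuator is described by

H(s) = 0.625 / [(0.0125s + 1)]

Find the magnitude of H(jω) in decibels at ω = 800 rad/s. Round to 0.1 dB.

At ω = 800 rad/s:
pole (1 + j800·0.0125) = 1 + j10 → |·| ≈ 10.05, ∠ ≈ 84.29°
|H| = 0.625 · 1 / (10.05) ≈ 0.062189
Gain = 20 log₁₀(0.062189) ≈ -24.13 dB

-24.1 dB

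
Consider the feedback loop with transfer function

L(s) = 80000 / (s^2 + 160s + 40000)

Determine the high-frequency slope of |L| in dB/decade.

Each pole contributes −20 dB/decade at high frequency; each zero contributes +20 dB/decade.
Net: 0 zero(s) − 2 pole(s) → -40 dB/decade.

-40 dB/decade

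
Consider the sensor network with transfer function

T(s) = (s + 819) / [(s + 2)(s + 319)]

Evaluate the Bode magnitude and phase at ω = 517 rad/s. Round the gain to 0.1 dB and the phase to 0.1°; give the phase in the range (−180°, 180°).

-50.2 dB, -115.8°

At s = jω = j517:
zero (s+819): 819 + j517 → |·| = √(819²+517²) = √938050 ≈ 968.53, ∠ = arctan(517/819) ≈ 32.26°
pole (s+2): 2 + j517 → |·| = √(2²+517²) = √267293 ≈ 517, ∠ = arctan(517/2) ≈ 89.78°
pole (s+319): 319 + j517 → |·| = √(319²+517²) = √369050 ≈ 607.49, ∠ = arctan(517/319) ≈ 58.32°
|T| = 1 · 968.53 / 3.1407e+05 ≈ 0.0030838
Gain = 20 log₁₀(0.0030838) ≈ -50.22 dB
∠T = 32.26° − 148.10° = -115.84°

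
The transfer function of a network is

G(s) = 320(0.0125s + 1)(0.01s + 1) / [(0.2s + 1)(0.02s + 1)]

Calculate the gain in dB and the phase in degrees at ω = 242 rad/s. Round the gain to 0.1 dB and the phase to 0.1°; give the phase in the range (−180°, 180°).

21.0 dB, -27.9°

At ω = 242 rad/s:
zero (1 + j242·0.0125) = 1 + j3.025 → |·| ≈ 3.186, ∠ ≈ 71.71°
zero (1 + j242·0.01) = 1 + j2.42 → |·| ≈ 2.6185, ∠ ≈ 67.55°
pole (1 + j242·0.2) = 1 + j48.4 → |·| ≈ 48.41, ∠ ≈ 88.82°
pole (1 + j242·0.02) = 1 + j4.84 → |·| ≈ 4.9422, ∠ ≈ 78.33°
|G| = 320 · 3.186 · 2.6185 / (48.41 · 4.9422) ≈ 11.158
Gain = 20 log₁₀(11.158) ≈ 20.95 dB
∠G = (71.71° + 67.55°) − (88.82° + 78.33°) = -27.89°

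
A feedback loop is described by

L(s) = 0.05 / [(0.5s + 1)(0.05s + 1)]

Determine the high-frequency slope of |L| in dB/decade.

Each pole contributes −20 dB/decade at high frequency; each zero contributes +20 dB/decade.
Net: 0 zero(s) − 2 pole(s) → -40 dB/decade.

-40 dB/decade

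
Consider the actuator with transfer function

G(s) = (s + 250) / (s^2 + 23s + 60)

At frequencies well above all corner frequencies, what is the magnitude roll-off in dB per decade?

-20 dB/decade

Each pole contributes −20 dB/decade at high frequency; each zero contributes +20 dB/decade.
Net: 1 zero(s) − 2 pole(s) → -20 dB/decade.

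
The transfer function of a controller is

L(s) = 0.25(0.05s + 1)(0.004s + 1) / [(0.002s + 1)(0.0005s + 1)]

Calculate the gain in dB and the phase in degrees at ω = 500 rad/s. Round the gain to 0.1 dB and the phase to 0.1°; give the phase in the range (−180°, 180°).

At ω = 500 rad/s:
zero (1 + j500·0.05) = 1 + j25 → |·| ≈ 25.02, ∠ ≈ 87.71°
zero (1 + j500·0.004) = 1 + j2 → |·| ≈ 2.2361, ∠ ≈ 63.43°
pole (1 + j500·0.002) = 1 + j1 → |·| ≈ 1.4142, ∠ ≈ 45.00°
pole (1 + j500·0.0005) = 1 + j0.25 → |·| ≈ 1.0308, ∠ ≈ 14.04°
|L| = 0.25 · 25.02 · 2.2361 / (1.4142 · 1.0308) ≈ 9.5947
Gain = 20 log₁₀(9.5947) ≈ 19.64 dB
∠L = (87.71° + 63.43°) − (45.00° + 14.04°) = 92.10°

19.6 dB, 92.1°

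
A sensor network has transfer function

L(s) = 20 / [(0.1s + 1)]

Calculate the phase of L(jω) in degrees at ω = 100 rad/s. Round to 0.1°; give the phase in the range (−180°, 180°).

-84.3°

At ω = 100 rad/s:
pole (1 + j100·0.1) = 1 + j10 → |·| ≈ 10.05, ∠ ≈ 84.29°
∠L = (0°) − (84.29°) = -84.29°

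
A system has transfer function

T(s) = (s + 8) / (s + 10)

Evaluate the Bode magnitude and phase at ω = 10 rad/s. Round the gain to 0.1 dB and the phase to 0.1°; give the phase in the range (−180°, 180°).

-0.9 dB, 6.3°

Substitute s = j10:
Numerator: (j10) + 8 = 8 + j10
Denominator: (j10) + 10 = 10 + j10
|N| = √(8² + 10²) ≈ 12.806, ∠N ≈ 51.34°
|D| = √(10² + 10²) ≈ 14.142, ∠D ≈ 45.00°
|T| = 12.806 / 14.142 ≈ 0.90553
Gain = 20 log₁₀(0.90553) ≈ -0.86 dB
∠T = 51.34° − 45.00° = 6.34°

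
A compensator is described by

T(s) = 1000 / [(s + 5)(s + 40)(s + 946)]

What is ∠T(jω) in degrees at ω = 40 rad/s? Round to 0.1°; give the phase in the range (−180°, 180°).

-130.3°

At s = jω = j40:
pole (s+5): 5 + j40 → |·| = √(5²+40²) = √1625 ≈ 40.311, ∠ = arctan(40/5) ≈ 82.87°
pole (s+40): 40 + j40 → |·| = √(40²+40²) = √3200 ≈ 56.569, ∠ = arctan(40/40) ≈ 45.00°
pole (s+946): 946 + j40 → |·| = √(946²+40²) = √896516 ≈ 946.85, ∠ = arctan(40/946) ≈ 2.42°
∠T = 0.00° − 130.29° = -130.29°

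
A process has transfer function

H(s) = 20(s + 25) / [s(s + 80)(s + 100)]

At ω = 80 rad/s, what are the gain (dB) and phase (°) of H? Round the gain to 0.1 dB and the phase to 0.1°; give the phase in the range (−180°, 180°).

-56.8 dB, -101.0°

At s = jω = j80:
zero (s+25): 25 + j80 → |·| = √(25²+80²) = √7025 ≈ 83.815, ∠ = arctan(80/25) ≈ 72.65°
pole (s+80): 80 + j80 → |·| = √(80²+80²) = √12800 ≈ 113.14, ∠ = arctan(80/80) ≈ 45.00°
pole (s+100): 100 + j80 → |·| = √(100²+80²) = √16400 ≈ 128.06, ∠ = arctan(80/100) ≈ 38.66°
pole at origin: |s| = 80, ∠ = 90.00° (in denominator)
|H| = 20 · 83.815 / 1.1591e+06 ≈ 0.0014462
Gain = 20 log₁₀(0.0014462) ≈ -56.80 dB
∠H = 72.65° − 173.66° = -101.01°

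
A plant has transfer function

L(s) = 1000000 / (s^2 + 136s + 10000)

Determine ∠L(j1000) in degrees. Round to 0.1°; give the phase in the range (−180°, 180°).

-172.2°

At s = jω = j1000:
quadratic: (j1000)² + 136·j1000 + 10000 = -990000 + j136000 → |·| ≈ 9.993e+05, ∠ ≈ 172.18°
∠L = 0.00° − 172.18° = -172.18°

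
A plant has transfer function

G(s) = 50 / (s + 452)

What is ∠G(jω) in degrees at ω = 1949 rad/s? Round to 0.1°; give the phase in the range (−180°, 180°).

-76.9°

Substitute s = j1949:
Numerator: 50 = 50 + j0
Denominator: (j1949) + 452 = 452 + j1949
|N| = √(50² + 0²) ≈ 50, ∠N ≈ 0.00°
|D| = √(452² + 1949²) ≈ 2000.7, ∠D ≈ 76.94°
∠G = 0.00° − 76.94° = -76.94°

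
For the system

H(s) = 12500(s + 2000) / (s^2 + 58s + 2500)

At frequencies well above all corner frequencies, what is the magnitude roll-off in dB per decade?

Each pole contributes −20 dB/decade at high frequency; each zero contributes +20 dB/decade.
Net: 1 zero(s) − 2 pole(s) → -20 dB/decade.

-20 dB/decade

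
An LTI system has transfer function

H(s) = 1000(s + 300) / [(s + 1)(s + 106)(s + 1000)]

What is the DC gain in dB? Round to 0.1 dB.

H(0) = 1000·300 / (1·106·1000) ≈ 2.8302
20 log₁₀(2.8302) ≈ 9.04 dB

9.0 dB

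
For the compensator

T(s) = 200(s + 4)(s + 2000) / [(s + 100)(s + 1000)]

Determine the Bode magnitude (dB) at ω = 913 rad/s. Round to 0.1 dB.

50.2 dB

At s = jω = j913:
zero (s+4): 4 + j913 → |·| = √(4²+913²) = √833585 ≈ 913.01, ∠ = arctan(913/4) ≈ 89.75°
zero (s+2000): 2000 + j913 → |·| = √(2000²+913²) = √4833569 ≈ 2198.5, ∠ = arctan(913/2000) ≈ 24.54°
pole (s+100): 100 + j913 → |·| = √(100²+913²) = √843569 ≈ 918.46, ∠ = arctan(913/100) ≈ 83.75°
pole (s+1000): 1000 + j913 → |·| = √(1000²+913²) = √1833569 ≈ 1354.1, ∠ = arctan(913/1000) ≈ 42.40°
|T| = 200 · 2.0073e+06 / 1.2437e+06 ≈ 322.79
Gain = 20 log₁₀(322.79) ≈ 50.18 dB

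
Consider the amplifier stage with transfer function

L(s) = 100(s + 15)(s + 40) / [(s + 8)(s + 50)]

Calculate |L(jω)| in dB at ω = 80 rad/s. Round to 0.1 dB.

39.6 dB

At s = jω = j80:
zero (s+15): 15 + j80 → |·| = √(15²+80²) = √6625 ≈ 81.394, ∠ = arctan(80/15) ≈ 79.38°
zero (s+40): 40 + j80 → |·| = √(40²+80²) = √8000 ≈ 89.443, ∠ = arctan(80/40) ≈ 63.43°
pole (s+8): 8 + j80 → |·| = √(8²+80²) = √6464 ≈ 80.399, ∠ = arctan(80/8) ≈ 84.29°
pole (s+50): 50 + j80 → |·| = √(50²+80²) = √8900 ≈ 94.34, ∠ = arctan(80/50) ≈ 57.99°
|L| = 100 · 7280.1 / 7584.8 ≈ 95.983
Gain = 20 log₁₀(95.983) ≈ 39.64 dB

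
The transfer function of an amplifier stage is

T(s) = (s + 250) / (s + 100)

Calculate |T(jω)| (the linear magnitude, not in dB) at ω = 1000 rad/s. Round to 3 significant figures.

At s = jω = j1000:
zero (s+250): 250 + j1000 → |·| = √(250²+1000²) = √1062500 ≈ 1030.8, ∠ = arctan(1000/250) ≈ 75.96°
pole (s+100): 100 + j1000 → |·| = √(100²+1000²) = √1010000 ≈ 1005, ∠ = arctan(1000/100) ≈ 84.29°
|T| = 1 · 1030.8 / 1005 ≈ 1.0257

1.03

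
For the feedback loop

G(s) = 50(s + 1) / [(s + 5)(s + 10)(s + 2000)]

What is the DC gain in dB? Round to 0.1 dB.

G(0) = 50·1 / (5·10·2000) = 0.0005
20 log₁₀(0.0005) ≈ -66.02 dB

-66.0 dB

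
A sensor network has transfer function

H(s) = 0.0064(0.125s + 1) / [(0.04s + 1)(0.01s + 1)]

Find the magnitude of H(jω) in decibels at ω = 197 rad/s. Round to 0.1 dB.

-40.9 dB

At ω = 197 rad/s:
zero (1 + j197·0.125) = 1 + j24.625 → |·| ≈ 24.645, ∠ ≈ 87.67°
pole (1 + j197·0.04) = 1 + j7.88 → |·| ≈ 7.9432, ∠ ≈ 82.77°
pole (1 + j197·0.01) = 1 + j1.97 → |·| ≈ 2.2093, ∠ ≈ 63.09°
|H| = 0.0064 · 24.645 / (7.9432 · 2.2093) ≈ 0.0089879
Gain = 20 log₁₀(0.0089879) ≈ -40.93 dB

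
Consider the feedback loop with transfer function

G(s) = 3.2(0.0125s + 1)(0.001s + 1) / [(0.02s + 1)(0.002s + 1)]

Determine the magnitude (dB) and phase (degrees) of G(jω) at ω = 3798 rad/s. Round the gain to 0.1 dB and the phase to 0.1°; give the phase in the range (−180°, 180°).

At ω = 3798 rad/s:
zero (1 + j3798·0.0125) = 1 + j47.475 → |·| ≈ 47.486, ∠ ≈ 88.79°
zero (1 + j3798·0.001) = 1 + j3.798 → |·| ≈ 3.9274, ∠ ≈ 75.25°
pole (1 + j3798·0.02) = 1 + j75.96 → |·| ≈ 75.967, ∠ ≈ 89.25°
pole (1 + j3798·0.002) = 1 + j7.596 → |·| ≈ 7.6615, ∠ ≈ 82.50°
|G| = 3.2 · 47.486 · 3.9274 / (75.967 · 7.6615) ≈ 1.0254
Gain = 20 log₁₀(1.0254) ≈ 0.22 dB
∠G = (88.79° + 75.25°) − (89.25° + 82.50°) = -7.71°

0.2 dB, -7.7°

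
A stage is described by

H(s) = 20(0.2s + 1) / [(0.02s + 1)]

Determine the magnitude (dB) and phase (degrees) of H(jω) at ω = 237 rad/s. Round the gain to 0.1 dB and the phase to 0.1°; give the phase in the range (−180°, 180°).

At ω = 237 rad/s:
zero (1 + j237·0.2) = 1 + j47.4 → |·| ≈ 47.411, ∠ ≈ 88.79°
pole (1 + j237·0.02) = 1 + j4.74 → |·| ≈ 4.8443, ∠ ≈ 78.09°
|H| = 20 · 47.411 / (4.8443) ≈ 195.74
Gain = 20 log₁₀(195.74) ≈ 45.83 dB
∠H = (88.79°) − (78.09°) = 10.70°

45.8 dB, 10.7°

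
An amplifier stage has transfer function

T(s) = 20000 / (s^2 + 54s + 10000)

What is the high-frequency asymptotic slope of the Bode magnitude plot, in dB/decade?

Each pole contributes −20 dB/decade at high frequency; each zero contributes +20 dB/decade.
Net: 0 zero(s) − 2 pole(s) → -40 dB/decade.

-40 dB/decade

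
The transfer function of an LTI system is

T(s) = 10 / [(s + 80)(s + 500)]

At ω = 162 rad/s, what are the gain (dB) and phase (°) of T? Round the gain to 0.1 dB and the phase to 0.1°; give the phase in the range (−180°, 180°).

-79.6 dB, -81.7°

At s = jω = j162:
pole (s+80): 80 + j162 → |·| = √(80²+162²) = √32644 ≈ 180.68, ∠ = arctan(162/80) ≈ 63.72°
pole (s+500): 500 + j162 → |·| = √(500²+162²) = √276244 ≈ 525.59, ∠ = arctan(162/500) ≈ 17.95°
|T| = 10 / 94964 ≈ 0.0001053
Gain = 20 log₁₀(0.0001053) ≈ -79.55 dB
∠T = 0.00° − 81.67° = -81.67°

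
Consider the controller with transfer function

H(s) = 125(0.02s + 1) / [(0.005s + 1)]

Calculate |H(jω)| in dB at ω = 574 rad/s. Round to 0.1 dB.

At ω = 574 rad/s:
zero (1 + j574·0.02) = 1 + j11.48 → |·| ≈ 11.523, ∠ ≈ 85.02°
pole (1 + j574·0.005) = 1 + j2.87 → |·| ≈ 3.0392, ∠ ≈ 70.79°
|H| = 125 · 11.523 / (3.0392) ≈ 473.93
Gain = 20 log₁₀(473.93) ≈ 53.51 dB

53.5 dB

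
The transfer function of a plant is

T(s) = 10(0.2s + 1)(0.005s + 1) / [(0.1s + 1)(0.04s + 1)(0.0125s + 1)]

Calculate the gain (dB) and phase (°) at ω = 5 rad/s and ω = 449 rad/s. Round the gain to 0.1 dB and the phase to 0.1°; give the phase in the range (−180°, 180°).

At ω = 5 rad/s:
zero (1 + j5·0.2) = 1 + j1 → |·| ≈ 1.4142, ∠ ≈ 45.00°
zero (1 + j5·0.005) = 1 + j0.025 → |·| ≈ 1.0003, ∠ ≈ 1.43°
pole (1 + j5·0.1) = 1 + j0.5 → |·| ≈ 1.118, ∠ ≈ 26.57°
pole (1 + j5·0.04) = 1 + j0.2 → |·| ≈ 1.0198, ∠ ≈ 11.31°
pole (1 + j5·0.0125) = 1 + j0.0625 → |·| ≈ 1.002, ∠ ≈ 3.58°
|T| = 10 · 1.4142 · 1.0003 / (1.118 · 1.0198 · 1.002) ≈ 12.383
Gain = 20 log₁₀(12.383) ≈ 21.86 dB
∠T = (45.00° + 1.43°) − (26.57° + 11.31° + 3.58°) = 4.97°

At ω = 449 rad/s:
zero (1 + j449·0.2) = 1 + j89.8 → |·| ≈ 89.806, ∠ ≈ 89.36°
zero (1 + j449·0.005) = 1 + j2.245 → |·| ≈ 2.4576, ∠ ≈ 65.99°
pole (1 + j449·0.1) = 1 + j44.9 → |·| ≈ 44.911, ∠ ≈ 88.72°
pole (1 + j449·0.04) = 1 + j17.96 → |·| ≈ 17.988, ∠ ≈ 86.81°
pole (1 + j449·0.0125) = 1 + j5.6125 → |·| ≈ 5.7009, ∠ ≈ 79.90°
|T| = 10 · 89.806 · 2.4576 / (44.911 · 17.988 · 5.7009) ≈ 0.47922
Gain = 20 log₁₀(0.47922) ≈ -6.39 dB
∠T = (89.36° + 65.99°) − (88.72° + 86.81° + 79.90°) = -100.08°

ω = 5: 21.9 dB, 5.0°; ω = 449: -6.4 dB, -100.1°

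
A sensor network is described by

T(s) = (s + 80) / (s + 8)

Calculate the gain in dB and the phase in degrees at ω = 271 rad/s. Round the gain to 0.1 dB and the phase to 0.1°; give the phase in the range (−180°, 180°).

At s = jω = j271:
zero (s+80): 80 + j271 → |·| = √(80²+271²) = √79841 ≈ 282.56, ∠ = arctan(271/80) ≈ 73.55°
pole (s+8): 8 + j271 → |·| = √(8²+271²) = √73505 ≈ 271.12, ∠ = arctan(271/8) ≈ 88.31°
|T| = 1 · 282.56 / 271.12 ≈ 1.0422
Gain = 20 log₁₀(1.0422) ≈ 0.36 dB
∠T = 73.55° − 88.31° = -14.76°

0.4 dB, -14.8°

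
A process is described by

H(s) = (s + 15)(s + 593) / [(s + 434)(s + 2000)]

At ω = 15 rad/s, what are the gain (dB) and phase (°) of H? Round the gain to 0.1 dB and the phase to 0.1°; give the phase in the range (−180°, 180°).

At s = jω = j15:
zero (s+15): 15 + j15 → |·| = √(15²+15²) = √450 ≈ 21.213, ∠ = arctan(15/15) ≈ 45.00°
zero (s+593): 593 + j15 → |·| = √(593²+15²) = √351874 ≈ 593.19, ∠ = arctan(15/593) ≈ 1.45°
pole (s+434): 434 + j15 → |·| = √(434²+15²) = √188581 ≈ 434.26, ∠ = arctan(15/434) ≈ 1.98°
pole (s+2000): 2000 + j15 → |·| = √(2000²+15²) = √4000225 ≈ 2000.1, ∠ = arctan(15/2000) ≈ 0.43°
|H| = 1 · 12583 / 8.6856e+05 ≈ 0.014487
Gain = 20 log₁₀(0.014487) ≈ -36.78 dB
∠H = 46.45° − 2.41° = 44.04°

-36.8 dB, 44.0°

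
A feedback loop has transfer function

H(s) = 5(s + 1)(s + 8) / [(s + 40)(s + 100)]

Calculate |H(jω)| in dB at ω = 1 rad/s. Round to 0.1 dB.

At s = jω = j1:
zero (s+1): 1 + j1 → |·| = √(1²+1²) = √2 ≈ 1.4142, ∠ = arctan(1/1) ≈ 45.00°
zero (s+8): 8 + j1 → |·| = √(8²+1²) = √65 ≈ 8.0623, ∠ = arctan(1/8) ≈ 7.13°
pole (s+40): 40 + j1 → |·| = √(40²+1²) = √1601 ≈ 40.012, ∠ = arctan(1/40) ≈ 1.43°
pole (s+100): 100 + j1 → |·| = √(100²+1²) = √10001 ≈ 100, ∠ = arctan(1/100) ≈ 0.57°
|H| = 5 · 11.402 / 4001.2 ≈ 0.014248
Gain = 20 log₁₀(0.014248) ≈ -36.92 dB

-36.9 dB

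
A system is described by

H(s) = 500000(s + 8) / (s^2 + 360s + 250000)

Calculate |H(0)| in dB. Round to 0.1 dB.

24.1 dB

H(0) = 500000·8 / 250000 = 16
20 log₁₀(16) ≈ 24.08 dB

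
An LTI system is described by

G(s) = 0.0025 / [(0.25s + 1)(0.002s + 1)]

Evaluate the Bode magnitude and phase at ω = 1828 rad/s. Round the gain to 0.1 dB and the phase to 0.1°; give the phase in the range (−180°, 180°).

At ω = 1828 rad/s:
pole (1 + j1828·0.25) = 1 + j457 → |·| ≈ 457, ∠ ≈ 89.87°
pole (1 + j1828·0.002) = 1 + j3.656 → |·| ≈ 3.7903, ∠ ≈ 74.70°
|G| = 0.0025 · 1 / (457 · 3.7903) ≈ 1.4433e-06
Gain = 20 log₁₀(1.4433e-06) ≈ -116.81 dB
∠G = (0°) − (89.87° + 74.70°) = -164.57°

-116.8 dB, -164.6°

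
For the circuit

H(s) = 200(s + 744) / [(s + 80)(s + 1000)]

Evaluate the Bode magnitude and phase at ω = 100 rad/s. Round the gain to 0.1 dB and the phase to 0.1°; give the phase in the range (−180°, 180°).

1.3 dB, -49.4°

At s = jω = j100:
zero (s+744): 744 + j100 → |·| = √(744²+100²) = √563536 ≈ 750.69, ∠ = arctan(100/744) ≈ 7.66°
pole (s+80): 80 + j100 → |·| = √(80²+100²) = √16400 ≈ 128.06, ∠ = arctan(100/80) ≈ 51.34°
pole (s+1000): 1000 + j100 → |·| = √(1000²+100²) = √1010000 ≈ 1005, ∠ = arctan(100/1000) ≈ 5.71°
|H| = 200 · 750.69 / 1.287e+05 ≈ 1.1666
Gain = 20 log₁₀(1.1666) ≈ 1.34 dB
∠H = 7.66° − 57.05° = -49.39°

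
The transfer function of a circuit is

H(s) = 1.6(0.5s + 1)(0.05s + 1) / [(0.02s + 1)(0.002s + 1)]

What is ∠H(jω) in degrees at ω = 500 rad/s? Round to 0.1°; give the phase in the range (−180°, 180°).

At ω = 500 rad/s:
zero (1 + j500·0.5) = 1 + j250 → |·| ≈ 250, ∠ ≈ 89.77°
zero (1 + j500·0.05) = 1 + j25 → |·| ≈ 25.02, ∠ ≈ 87.71°
pole (1 + j500·0.02) = 1 + j10 → |·| ≈ 10.05, ∠ ≈ 84.29°
pole (1 + j500·0.002) = 1 + j1 → |·| ≈ 1.4142, ∠ ≈ 45.00°
∠H = (89.77° + 87.71°) − (84.29° + 45.00°) = 48.19°

48.2°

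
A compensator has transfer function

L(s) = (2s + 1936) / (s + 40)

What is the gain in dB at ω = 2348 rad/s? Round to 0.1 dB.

6.7 dB

Substitute s = j2348:
Numerator: 2(j2348) + 1936 = 1936 + j4696
Denominator: (j2348) + 40 = 40 + j2348
|N| = √(1936² + 4696²) ≈ 5079.4, ∠N ≈ 67.60°
|D| = √(40² + 2348²) ≈ 2348.3, ∠D ≈ 89.02°
|L| = 5079.4 / 2348.3 ≈ 2.163
Gain = 20 log₁₀(2.163) ≈ 6.70 dB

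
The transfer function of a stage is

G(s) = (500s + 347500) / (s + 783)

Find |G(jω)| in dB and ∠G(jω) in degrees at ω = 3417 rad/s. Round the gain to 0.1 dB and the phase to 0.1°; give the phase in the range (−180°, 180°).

Substitute s = j3417:
Numerator: 500(j3417) + 347500 = 347500 + j1708500
Denominator: (j3417) + 783 = 783 + j3417
|N| = √(347500² + 1708500²) ≈ 1.7435e+06, ∠N ≈ 78.50°
|D| = √(783² + 3417²) ≈ 3505.6, ∠D ≈ 77.09°
|G| = 1.7435e+06 / 3505.6 ≈ 497.35
Gain = 20 log₁₀(497.35) ≈ 53.93 dB
∠G = 78.50° − 77.09° = 1.41°

53.9 dB, 1.4°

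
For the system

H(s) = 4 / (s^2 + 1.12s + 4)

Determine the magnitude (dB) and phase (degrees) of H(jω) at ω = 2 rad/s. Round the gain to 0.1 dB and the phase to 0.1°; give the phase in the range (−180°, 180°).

5.0 dB, -90.0°

At s = jω = j2:
quadratic: (j2)² + 1.12·j2 + 4 = 0 + j2.24 → |·| ≈ 2.24, ∠ ≈ 90.00°
|H| = 4 / 2.24 ≈ 1.7857
Gain = 20 log₁₀(1.7857) ≈ 5.04 dB
∠H = 0.00° − 90.00° = -90.00°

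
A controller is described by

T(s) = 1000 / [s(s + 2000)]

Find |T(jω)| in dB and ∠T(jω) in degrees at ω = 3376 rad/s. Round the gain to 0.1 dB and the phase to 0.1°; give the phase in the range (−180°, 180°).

At s = jω = j3376:
pole (s+2000): 2000 + j3376 → |·| = √(2000²+3376²) = √15397376 ≈ 3923.9, ∠ = arctan(3376/2000) ≈ 59.36°
pole at origin: |s| = 3376, ∠ = 90.00° (in denominator)
|T| = 1000 / 1.3247e+07 ≈ 7.5489e-05
Gain = 20 log₁₀(7.5489e-05) ≈ -82.44 dB
∠T = 0.00° − 149.36° = -149.36°

-82.4 dB, -149.4°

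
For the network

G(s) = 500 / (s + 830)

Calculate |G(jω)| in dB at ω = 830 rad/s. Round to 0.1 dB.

-7.4 dB

At s = jω = j830:
pole (s+830): 830 + j830 → |·| = √(830²+830²) = √1377800 ≈ 1173.8, ∠ = arctan(830/830) ≈ 45.00°
|G| = 500 / 1173.8 ≈ 0.42597
Gain = 20 log₁₀(0.42597) ≈ -7.41 dB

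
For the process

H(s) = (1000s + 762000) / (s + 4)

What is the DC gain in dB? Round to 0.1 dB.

105.6 dB

H(0) = 762000 / 4 = 1.905e+05
20 log₁₀(1.905e+05) ≈ 105.60 dB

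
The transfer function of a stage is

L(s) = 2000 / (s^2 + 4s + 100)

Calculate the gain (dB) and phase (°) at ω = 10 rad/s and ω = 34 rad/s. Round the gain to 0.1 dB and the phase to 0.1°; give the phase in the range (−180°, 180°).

ω = 10: 34.0 dB, -90.0°; ω = 34: 5.5 dB, -172.7°

At s = jω = j10:
quadratic: (j10)² + 4·j10 + 100 = 0 + j40 → |·| ≈ 40, ∠ ≈ 90.00°
|L| = 2000 / 40 ≈ 50
Gain = 20 log₁₀(50) ≈ 33.98 dB
∠L = 0.00° − 90.00° = -90.00°

At s = jω = j34:
quadratic: (j34)² + 4·j34 + 100 = -1056 + j136 → |·| ≈ 1064.7, ∠ ≈ 172.66°
|L| = 2000 / 1064.7 ≈ 1.8785
Gain = 20 log₁₀(1.8785) ≈ 5.48 dB
∠L = 0.00° − 172.66° = -172.66°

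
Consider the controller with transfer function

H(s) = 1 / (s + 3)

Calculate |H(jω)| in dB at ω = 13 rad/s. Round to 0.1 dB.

At s = jω = j13:
pole (s+3): 3 + j13 → |·| = √(3²+13²) = √178 ≈ 13.342, ∠ = arctan(13/3) ≈ 77.01°
|H| = 1 / 13.342 ≈ 0.074951
Gain = 20 log₁₀(0.074951) ≈ -22.50 dB

-22.5 dB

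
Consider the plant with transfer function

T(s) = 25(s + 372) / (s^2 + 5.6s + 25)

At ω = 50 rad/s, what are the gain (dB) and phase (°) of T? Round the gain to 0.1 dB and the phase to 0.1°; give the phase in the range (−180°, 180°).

At s = jω = j50:
zero (s+372): 372 + j50 → |·| = √(372²+50²) = √140884 ≈ 375.35, ∠ = arctan(50/372) ≈ 7.66°
quadratic: (j50)² + 5.6·j50 + 25 = -2475 + j280 → |·| ≈ 2490.8, ∠ ≈ 173.55°
|T| = 25 · 375.35 / 2490.8 ≈ 3.7674
Gain = 20 log₁₀(3.7674) ≈ 11.52 dB
∠T = 7.66° − 173.55° = -165.89°

11.5 dB, -165.9°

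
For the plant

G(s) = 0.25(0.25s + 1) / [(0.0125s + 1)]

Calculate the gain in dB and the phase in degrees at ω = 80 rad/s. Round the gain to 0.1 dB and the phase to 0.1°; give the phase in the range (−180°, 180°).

11.0 dB, 42.1°

At ω = 80 rad/s:
zero (1 + j80·0.25) = 1 + j20 → |·| ≈ 20.025, ∠ ≈ 87.14°
pole (1 + j80·0.0125) = 1 + j1 → |·| ≈ 1.4142, ∠ ≈ 45.00°
|G| = 0.25 · 20.025 / (1.4142) ≈ 3.54
Gain = 20 log₁₀(3.54) ≈ 10.98 dB
∠G = (87.14°) − (45.00°) = 42.14°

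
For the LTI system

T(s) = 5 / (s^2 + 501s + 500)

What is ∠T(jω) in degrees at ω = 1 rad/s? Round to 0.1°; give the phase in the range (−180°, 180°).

Substitute s = j1:
Numerator: 5 = 5 + j0
Denominator: (j1)^2 + 501(j1) + 500 = 499 + j501
|N| = √(5² + 0²) ≈ 5, ∠N ≈ 0.00°
|D| = √(499² + 501²) ≈ 707.11, ∠D ≈ 45.11°
∠T = 0.00° − 45.11° = -45.11°

-45.1°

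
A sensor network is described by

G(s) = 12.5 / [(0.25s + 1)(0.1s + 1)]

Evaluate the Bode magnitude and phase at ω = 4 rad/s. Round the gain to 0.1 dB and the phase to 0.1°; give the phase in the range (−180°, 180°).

18.3 dB, -66.8°

At ω = 4 rad/s:
pole (1 + j4·0.25) = 1 + j1 → |·| ≈ 1.4142, ∠ ≈ 45.00°
pole (1 + j4·0.1) = 1 + j0.4 → |·| ≈ 1.077, ∠ ≈ 21.80°
|G| = 12.5 · 1 / (1.4142 · 1.077) ≈ 8.207
Gain = 20 log₁₀(8.207) ≈ 18.28 dB
∠G = (0°) − (45.00° + 21.80°) = -66.80°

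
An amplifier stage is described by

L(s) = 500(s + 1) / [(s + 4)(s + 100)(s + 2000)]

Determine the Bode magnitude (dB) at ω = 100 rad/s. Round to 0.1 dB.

-55.1 dB

At s = jω = j100:
zero (s+1): 1 + j100 → |·| = √(1²+100²) = √10001 ≈ 100, ∠ = arctan(100/1) ≈ 89.43°
pole (s+4): 4 + j100 → |·| = √(4²+100²) = √10016 ≈ 100.08, ∠ = arctan(100/4) ≈ 87.71°
pole (s+100): 100 + j100 → |·| = √(100²+100²) = √20000 ≈ 141.42, ∠ = arctan(100/100) ≈ 45.00°
pole (s+2000): 2000 + j100 → |·| = √(2000²+100²) = √4010000 ≈ 2002.5, ∠ = arctan(100/2000) ≈ 2.86°
|L| = 500 · 100 / 2.8342e+07 ≈ 0.0017642
Gain = 20 log₁₀(0.0017642) ≈ -55.07 dB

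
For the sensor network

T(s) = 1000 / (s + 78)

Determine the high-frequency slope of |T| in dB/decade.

Each pole contributes −20 dB/decade at high frequency; each zero contributes +20 dB/decade.
Net: 0 zero(s) − 1 pole(s) → -20 dB/decade.

-20 dB/decade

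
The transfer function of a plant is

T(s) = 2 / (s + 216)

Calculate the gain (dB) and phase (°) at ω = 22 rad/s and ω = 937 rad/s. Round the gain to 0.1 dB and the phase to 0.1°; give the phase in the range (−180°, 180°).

Substitute s = j22:
Numerator: 2 = 2 + j0
Denominator: (j22) + 216 = 216 + j22
|N| = √(2² + 0²) ≈ 2, ∠N ≈ 0.00°
|D| = √(216² + 22²) ≈ 217.12, ∠D ≈ 5.82°
|T| = 2 / 217.12 ≈ 0.0092115
Gain = 20 log₁₀(0.0092115) ≈ -40.71 dB
∠T = 0.00° − 5.82° = -5.82°

Substitute s = j937:
Numerator: 2 = 2 + j0
Denominator: (j937) + 216 = 216 + j937
|N| = √(2² + 0²) ≈ 2, ∠N ≈ 0.00°
|D| = √(216² + 937²) ≈ 961.57, ∠D ≈ 77.02°
|T| = 2 / 961.57 ≈ 0.0020799
Gain = 20 log₁₀(0.0020799) ≈ -53.64 dB
∠T = 0.00° − 77.02° = -77.02°

ω = 22: -40.7 dB, -5.8°; ω = 937: -53.6 dB, -77.0°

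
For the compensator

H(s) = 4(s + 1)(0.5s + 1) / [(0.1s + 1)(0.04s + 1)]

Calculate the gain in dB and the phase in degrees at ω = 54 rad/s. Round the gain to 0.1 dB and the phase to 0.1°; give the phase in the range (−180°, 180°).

53.0 dB, 32.2°

At ω = 54 rad/s:
zero (1 + j54·1) = 1 + j54 → |·| ≈ 54.009, ∠ ≈ 88.94°
zero (1 + j54·0.5) = 1 + j27 → |·| ≈ 27.019, ∠ ≈ 87.88°
pole (1 + j54·0.1) = 1 + j5.4 → |·| ≈ 5.4918, ∠ ≈ 79.51°
pole (1 + j54·0.04) = 1 + j2.16 → |·| ≈ 2.3803, ∠ ≈ 65.16°
|H| = 4 · 54.009 · 27.019 / (5.4918 · 2.3803) ≈ 446.53
Gain = 20 log₁₀(446.53) ≈ 53.00 dB
∠H = (88.94° + 87.88°) − (79.51° + 65.16°) = 32.15°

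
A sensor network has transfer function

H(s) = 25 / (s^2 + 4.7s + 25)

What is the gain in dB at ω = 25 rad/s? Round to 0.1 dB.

-27.8 dB

At s = jω = j25:
quadratic: (j25)² + 4.7·j25 + 25 = -600 + j117.5 → |·| ≈ 611.4, ∠ ≈ 168.92°
|H| = 25 / 611.4 ≈ 0.04089
Gain = 20 log₁₀(0.04089) ≈ -27.77 dB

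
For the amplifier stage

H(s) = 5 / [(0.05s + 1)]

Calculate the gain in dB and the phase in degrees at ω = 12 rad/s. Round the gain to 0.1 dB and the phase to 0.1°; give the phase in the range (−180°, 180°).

12.6 dB, -31.0°

At ω = 12 rad/s:
pole (1 + j12·0.05) = 1 + j0.6 → |·| ≈ 1.1662, ∠ ≈ 30.96°
|H| = 5 · 1 / (1.1662) ≈ 4.2874
Gain = 20 log₁₀(4.2874) ≈ 12.64 dB
∠H = (0°) − (30.96°) = -30.96°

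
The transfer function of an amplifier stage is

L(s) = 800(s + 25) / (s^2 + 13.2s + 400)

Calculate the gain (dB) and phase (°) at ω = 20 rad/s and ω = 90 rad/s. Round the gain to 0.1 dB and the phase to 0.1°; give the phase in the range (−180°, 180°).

At s = jω = j20:
zero (s+25): 25 + j20 → |·| = √(25²+20²) = √1025 ≈ 32.016, ∠ = arctan(20/25) ≈ 38.66°
quadratic: (j20)² + 13.2·j20 + 400 = 0 + j264 → |·| ≈ 264, ∠ ≈ 90.00°
|L| = 800 · 32.016 / 264 ≈ 97.018
Gain = 20 log₁₀(97.018) ≈ 39.74 dB
∠L = 38.66° − 90.00° = -51.34°

At s = jω = j90:
zero (s+25): 25 + j90 → |·| = √(25²+90²) = √8725 ≈ 93.408, ∠ = arctan(90/25) ≈ 74.48°
quadratic: (j90)² + 13.2·j90 + 400 = -7700 + j1188 → |·| ≈ 7791.1, ∠ ≈ 171.23°
|L| = 800 · 93.408 / 7791.1 ≈ 9.5913
Gain = 20 log₁₀(9.5913) ≈ 19.64 dB
∠L = 74.48° − 171.23° = -96.75°

ω = 20: 39.7 dB, -51.3°; ω = 90: 19.6 dB, -96.8°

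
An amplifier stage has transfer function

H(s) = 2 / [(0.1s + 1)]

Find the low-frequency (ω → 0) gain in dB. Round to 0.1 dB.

6.0 dB

H(0) = 2 · 1 / 1 = 2
20 log₁₀(2) ≈ 6.02 dB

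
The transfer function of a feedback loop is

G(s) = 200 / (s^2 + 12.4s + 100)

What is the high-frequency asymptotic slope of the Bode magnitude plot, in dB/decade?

Each pole contributes −20 dB/decade at high frequency; each zero contributes +20 dB/decade.
Net: 0 zero(s) − 2 pole(s) → -40 dB/decade.

-40 dB/decade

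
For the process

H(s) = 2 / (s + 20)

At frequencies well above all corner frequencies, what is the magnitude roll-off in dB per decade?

-20 dB/decade

Each pole contributes −20 dB/decade at high frequency; each zero contributes +20 dB/decade.
Net: 0 zero(s) − 1 pole(s) → -20 dB/decade.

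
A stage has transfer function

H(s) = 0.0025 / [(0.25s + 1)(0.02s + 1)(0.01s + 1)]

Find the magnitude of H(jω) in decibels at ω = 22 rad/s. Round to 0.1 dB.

At ω = 22 rad/s:
pole (1 + j22·0.25) = 1 + j5.5 → |·| ≈ 5.5902, ∠ ≈ 79.70°
pole (1 + j22·0.02) = 1 + j0.44 → |·| ≈ 1.0925, ∠ ≈ 23.75°
pole (1 + j22·0.01) = 1 + j0.22 → |·| ≈ 1.0239, ∠ ≈ 12.41°
|H| = 0.0025 · 1 / (5.5902 · 1.0925 · 1.0239) ≈ 0.00039979
Gain = 20 log₁₀(0.00039979) ≈ -67.96 dB

-68.0 dB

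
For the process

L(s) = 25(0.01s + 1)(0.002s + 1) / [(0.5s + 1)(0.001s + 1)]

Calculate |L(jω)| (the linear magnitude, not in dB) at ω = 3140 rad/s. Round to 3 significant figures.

At ω = 3140 rad/s:
zero (1 + j3140·0.01) = 1 + j31.4 → |·| ≈ 31.416, ∠ ≈ 88.18°
zero (1 + j3140·0.002) = 1 + j6.28 → |·| ≈ 6.3591, ∠ ≈ 80.95°
pole (1 + j3140·0.5) = 1 + j1570 → |·| ≈ 1570, ∠ ≈ 89.96°
pole (1 + j3140·0.001) = 1 + j3.14 → |·| ≈ 3.2954, ∠ ≈ 72.33°
|L| = 25 · 31.416 · 6.3591 / (1570 · 3.2954) ≈ 0.96534

0.965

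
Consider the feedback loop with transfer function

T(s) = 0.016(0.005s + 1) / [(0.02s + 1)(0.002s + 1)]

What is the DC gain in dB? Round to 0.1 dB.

-35.9 dB

T(0) = 0.016 · 1 / 1 = 0.016
20 log₁₀(0.016) ≈ -35.92 dB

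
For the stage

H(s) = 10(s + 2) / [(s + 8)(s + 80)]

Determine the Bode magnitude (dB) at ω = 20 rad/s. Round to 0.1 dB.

-18.9 dB

At s = jω = j20:
zero (s+2): 2 + j20 → |·| = √(2²+20²) = √404 ≈ 20.1, ∠ = arctan(20/2) ≈ 84.29°
pole (s+8): 8 + j20 → |·| = √(8²+20²) = √464 ≈ 21.541, ∠ = arctan(20/8) ≈ 68.20°
pole (s+80): 80 + j20 → |·| = √(80²+20²) = √6800 ≈ 82.462, ∠ = arctan(20/80) ≈ 14.04°
|H| = 10 · 20.1 / 1776.3 ≈ 0.11316
Gain = 20 log₁₀(0.11316) ≈ -18.93 dB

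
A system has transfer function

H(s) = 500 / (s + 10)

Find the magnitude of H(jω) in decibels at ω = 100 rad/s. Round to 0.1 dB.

13.9 dB

Substitute s = j100:
Numerator: 500 = 500 + j0
Denominator: (j100) + 10 = 10 + j100
|N| = √(500² + 0²) ≈ 500, ∠N ≈ 0.00°
|D| = √(10² + 100²) ≈ 100.5, ∠D ≈ 84.29°
|H| = 500 / 100.5 ≈ 4.9751
Gain = 20 log₁₀(4.9751) ≈ 13.94 dB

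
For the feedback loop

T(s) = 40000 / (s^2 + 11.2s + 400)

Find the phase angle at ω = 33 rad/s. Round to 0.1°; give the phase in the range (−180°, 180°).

At s = jω = j33:
quadratic: (j33)² + 11.2·j33 + 400 = -689 + j369.6 → |·| ≈ 781.87, ∠ ≈ 151.79°
∠T = 0.00° − 151.79° = -151.79°

-151.8°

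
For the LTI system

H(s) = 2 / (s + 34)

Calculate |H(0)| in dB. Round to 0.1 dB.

-24.6 dB

H(0) = 2 / (34) ≈ 0.058824
20 log₁₀(0.058824) ≈ -24.61 dB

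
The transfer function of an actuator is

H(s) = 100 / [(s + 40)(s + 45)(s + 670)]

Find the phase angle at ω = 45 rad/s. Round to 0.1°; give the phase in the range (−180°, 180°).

-97.2°

At s = jω = j45:
pole (s+40): 40 + j45 → |·| = √(40²+45²) = √3625 ≈ 60.208, ∠ = arctan(45/40) ≈ 48.37°
pole (s+45): 45 + j45 → |·| = √(45²+45²) = √4050 ≈ 63.64, ∠ = arctan(45/45) ≈ 45.00°
pole (s+670): 670 + j45 → |·| = √(670²+45²) = √450925 ≈ 671.51, ∠ = arctan(45/670) ≈ 3.84°
∠H = 0.00° − 97.21° = -97.21°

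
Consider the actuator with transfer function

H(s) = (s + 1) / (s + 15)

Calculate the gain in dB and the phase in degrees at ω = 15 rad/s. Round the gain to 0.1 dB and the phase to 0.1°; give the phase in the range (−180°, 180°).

Substitute s = j15:
Numerator: (j15) + 1 = 1 + j15
Denominator: (j15) + 15 = 15 + j15
|N| = √(1² + 15²) ≈ 15.033, ∠N ≈ 86.19°
|D| = √(15² + 15²) ≈ 21.213, ∠D ≈ 45.00°
|H| = 15.033 / 21.213 ≈ 0.70867
Gain = 20 log₁₀(0.70867) ≈ -2.99 dB
∠H = 86.19° − 45.00° = 41.19°

-3.0 dB, 41.2°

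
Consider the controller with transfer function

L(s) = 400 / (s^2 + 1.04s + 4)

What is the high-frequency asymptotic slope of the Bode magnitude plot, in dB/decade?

Each pole contributes −20 dB/decade at high frequency; each zero contributes +20 dB/decade.
Net: 0 zero(s) − 2 pole(s) → -40 dB/decade.

-40 dB/decade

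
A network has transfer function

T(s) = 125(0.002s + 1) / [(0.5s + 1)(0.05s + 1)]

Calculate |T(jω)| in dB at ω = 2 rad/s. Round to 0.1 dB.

At ω = 2 rad/s:
zero (1 + j2·0.002) = 1 + j0.004 → |·| ≈ 1, ∠ ≈ 0.23°
pole (1 + j2·0.5) = 1 + j1 → |·| ≈ 1.4142, ∠ ≈ 45.00°
pole (1 + j2·0.05) = 1 + j0.1 → |·| ≈ 1.005, ∠ ≈ 5.71°
|T| = 125 · 1 / (1.4142 · 1.005) ≈ 87.949
Gain = 20 log₁₀(87.949) ≈ 38.88 dB

38.9 dB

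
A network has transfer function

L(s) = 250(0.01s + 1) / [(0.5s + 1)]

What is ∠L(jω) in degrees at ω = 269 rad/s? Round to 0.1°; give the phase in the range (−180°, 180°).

At ω = 269 rad/s:
zero (1 + j269·0.01) = 1 + j2.69 → |·| ≈ 2.8699, ∠ ≈ 69.61°
pole (1 + j269·0.5) = 1 + j134.5 → |·| ≈ 134.5, ∠ ≈ 89.57°
∠L = (69.61°) − (89.57°) = -19.96°

-20.0°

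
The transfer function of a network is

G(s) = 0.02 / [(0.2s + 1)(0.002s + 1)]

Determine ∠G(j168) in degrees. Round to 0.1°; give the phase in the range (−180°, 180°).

-106.9°

At ω = 168 rad/s:
pole (1 + j168·0.2) = 1 + j33.6 → |·| ≈ 33.615, ∠ ≈ 88.30°
pole (1 + j168·0.002) = 1 + j0.336 → |·| ≈ 1.0549, ∠ ≈ 18.57°
∠G = (0°) − (88.30° + 18.57°) = -106.87°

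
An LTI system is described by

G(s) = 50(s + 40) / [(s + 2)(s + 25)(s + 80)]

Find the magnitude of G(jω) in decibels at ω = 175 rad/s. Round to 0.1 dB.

-56.4 dB

At s = jω = j175:
zero (s+40): 40 + j175 → |·| = √(40²+175²) = √32225 ≈ 179.51, ∠ = arctan(175/40) ≈ 77.12°
pole (s+2): 2 + j175 → |·| = √(2²+175²) = √30629 ≈ 175.01, ∠ = arctan(175/2) ≈ 89.35°
pole (s+25): 25 + j175 → |·| = √(25²+175²) = √31250 ≈ 176.78, ∠ = arctan(175/25) ≈ 81.87°
pole (s+80): 80 + j175 → |·| = √(80²+175²) = √37025 ≈ 192.42, ∠ = arctan(175/80) ≈ 65.43°
|G| = 50 · 179.51 / 5.9531e+06 ≈ 0.0015077
Gain = 20 log₁₀(0.0015077) ≈ -56.43 dB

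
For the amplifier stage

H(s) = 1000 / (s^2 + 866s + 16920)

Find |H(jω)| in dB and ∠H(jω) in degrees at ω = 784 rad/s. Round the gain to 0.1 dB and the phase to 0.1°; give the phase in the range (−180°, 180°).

-59.1 dB, -131.4°

Substitute s = j784:
Numerator: 1000 = 1000 + j0
Denominator: (j784)^2 + 866(j784) + 16920 = -597736 + j678944
|N| = √(1000² + 0²) ≈ 1000, ∠N ≈ 0.00°
|D| = √(597736² + 678944²) ≈ 9.0457e+05, ∠D ≈ 131.36°
|H| = 1000 / 9.0457e+05 ≈ 0.0011055
Gain = 20 log₁₀(0.0011055) ≈ -59.13 dB
∠H = 0.00° − 131.36° = -131.36°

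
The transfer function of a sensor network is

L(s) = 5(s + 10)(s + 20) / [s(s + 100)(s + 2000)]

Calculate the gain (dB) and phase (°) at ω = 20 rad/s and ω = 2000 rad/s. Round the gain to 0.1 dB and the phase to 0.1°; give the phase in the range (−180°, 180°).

At s = jω = j20:
zero (s+10): 10 + j20 → |·| = √(10²+20²) = √500 ≈ 22.361, ∠ = arctan(20/10) ≈ 63.43°
zero (s+20): 20 + j20 → |·| = √(20²+20²) = √800 ≈ 28.284, ∠ = arctan(20/20) ≈ 45.00°
pole (s+100): 100 + j20 → |·| = √(100²+20²) = √10400 ≈ 101.98, ∠ = arctan(20/100) ≈ 11.31°
pole (s+2000): 2000 + j20 → |·| = √(2000²+20²) = √4000400 ≈ 2000.1, ∠ = arctan(20/2000) ≈ 0.57°
pole at origin: |s| = 20, ∠ = 90.00° (in denominator)
|L| = 5 · 632.46 / 4.0794e+06 ≈ 0.00077519
Gain = 20 log₁₀(0.00077519) ≈ -62.21 dB
∠L = 108.43° − 101.88° = 6.55°

At s = jω = j2000:
zero (s+10): 10 + j2000 → |·| = √(10²+2000²) = √4000100 ≈ 2000, ∠ = arctan(2000/10) ≈ 89.71°
zero (s+20): 20 + j2000 → |·| = √(20²+2000²) = √4000400 ≈ 2000.1, ∠ = arctan(2000/20) ≈ 89.43°
pole (s+100): 100 + j2000 → |·| = √(100²+2000²) = √4010000 ≈ 2002.5, ∠ = arctan(2000/100) ≈ 87.14°
pole (s+2000): 2000 + j2000 → |·| = √(2000²+2000²) = √8000000 ≈ 2828.4, ∠ = arctan(2000/2000) ≈ 45.00°
pole at origin: |s| = 2000, ∠ = 90.00° (in denominator)
|L| = 5 · 4.0002e+06 / 1.1328e+10 ≈ 0.0017656
Gain = 20 log₁₀(0.0017656) ≈ -55.06 dB
∠L = 179.14° − 222.14° = -43.00°

ω = 20: -62.2 dB, 6.6°; ω = 2000: -55.1 dB, -43.0°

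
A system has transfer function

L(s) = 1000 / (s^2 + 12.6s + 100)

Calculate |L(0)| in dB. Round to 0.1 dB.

20.0 dB

L(0) = 1000 / 100 = 10
20 log₁₀(10) ≈ 20.00 dB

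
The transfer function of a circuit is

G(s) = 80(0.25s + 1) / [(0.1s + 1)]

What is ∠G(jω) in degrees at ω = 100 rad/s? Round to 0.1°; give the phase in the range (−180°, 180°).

At ω = 100 rad/s:
zero (1 + j100·0.25) = 1 + j25 → |·| ≈ 25.02, ∠ ≈ 87.71°
pole (1 + j100·0.1) = 1 + j10 → |·| ≈ 10.05, ∠ ≈ 84.29°
∠G = (87.71°) − (84.29°) = 3.42°

3.4°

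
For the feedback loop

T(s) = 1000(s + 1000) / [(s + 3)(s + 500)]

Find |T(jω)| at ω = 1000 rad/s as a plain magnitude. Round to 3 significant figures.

1.26

At s = jω = j1000:
zero (s+1000): 1000 + j1000 → |·| = √(1000²+1000²) = √2000000 ≈ 1414.2, ∠ = arctan(1000/1000) ≈ 45.00°
pole (s+3): 3 + j1000 → |·| = √(3²+1000²) = √1000009 ≈ 1000, ∠ = arctan(1000/3) ≈ 89.83°
pole (s+500): 500 + j1000 → |·| = √(500²+1000²) = √1250000 ≈ 1118, ∠ = arctan(1000/500) ≈ 63.43°
|T| = 1000 · 1414.2 / 1.118e+06 ≈ 1.2649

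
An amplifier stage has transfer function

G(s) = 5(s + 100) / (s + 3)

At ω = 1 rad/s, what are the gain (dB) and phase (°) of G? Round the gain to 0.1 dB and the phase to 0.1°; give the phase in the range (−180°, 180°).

At s = jω = j1:
zero (s+100): 100 + j1 → |·| = √(100²+1²) = √10001 ≈ 100, ∠ = arctan(1/100) ≈ 0.57°
pole (s+3): 3 + j1 → |·| = √(3²+1²) = √10 ≈ 3.1623, ∠ = arctan(1/3) ≈ 18.43°
|G| = 5 · 100 / 3.1623 ≈ 158.11
Gain = 20 log₁₀(158.11) ≈ 43.98 dB
∠G = 0.57° − 18.43° = -17.86°

44.0 dB, -17.9°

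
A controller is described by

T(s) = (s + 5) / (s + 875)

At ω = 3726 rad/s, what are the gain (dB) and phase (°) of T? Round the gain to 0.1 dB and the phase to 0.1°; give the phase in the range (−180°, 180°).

Substitute s = j3726:
Numerator: (j3726) + 5 = 5 + j3726
Denominator: (j3726) + 875 = 875 + j3726
|N| = √(5² + 3726²) ≈ 3726, ∠N ≈ 89.92°
|D| = √(875² + 3726²) ≈ 3827.4, ∠D ≈ 76.78°
|T| = 3726 / 3827.4 ≈ 0.97351
Gain = 20 log₁₀(0.97351) ≈ -0.23 dB
∠T = 89.92° − 76.78° = 13.14°

-0.2 dB, 13.1°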